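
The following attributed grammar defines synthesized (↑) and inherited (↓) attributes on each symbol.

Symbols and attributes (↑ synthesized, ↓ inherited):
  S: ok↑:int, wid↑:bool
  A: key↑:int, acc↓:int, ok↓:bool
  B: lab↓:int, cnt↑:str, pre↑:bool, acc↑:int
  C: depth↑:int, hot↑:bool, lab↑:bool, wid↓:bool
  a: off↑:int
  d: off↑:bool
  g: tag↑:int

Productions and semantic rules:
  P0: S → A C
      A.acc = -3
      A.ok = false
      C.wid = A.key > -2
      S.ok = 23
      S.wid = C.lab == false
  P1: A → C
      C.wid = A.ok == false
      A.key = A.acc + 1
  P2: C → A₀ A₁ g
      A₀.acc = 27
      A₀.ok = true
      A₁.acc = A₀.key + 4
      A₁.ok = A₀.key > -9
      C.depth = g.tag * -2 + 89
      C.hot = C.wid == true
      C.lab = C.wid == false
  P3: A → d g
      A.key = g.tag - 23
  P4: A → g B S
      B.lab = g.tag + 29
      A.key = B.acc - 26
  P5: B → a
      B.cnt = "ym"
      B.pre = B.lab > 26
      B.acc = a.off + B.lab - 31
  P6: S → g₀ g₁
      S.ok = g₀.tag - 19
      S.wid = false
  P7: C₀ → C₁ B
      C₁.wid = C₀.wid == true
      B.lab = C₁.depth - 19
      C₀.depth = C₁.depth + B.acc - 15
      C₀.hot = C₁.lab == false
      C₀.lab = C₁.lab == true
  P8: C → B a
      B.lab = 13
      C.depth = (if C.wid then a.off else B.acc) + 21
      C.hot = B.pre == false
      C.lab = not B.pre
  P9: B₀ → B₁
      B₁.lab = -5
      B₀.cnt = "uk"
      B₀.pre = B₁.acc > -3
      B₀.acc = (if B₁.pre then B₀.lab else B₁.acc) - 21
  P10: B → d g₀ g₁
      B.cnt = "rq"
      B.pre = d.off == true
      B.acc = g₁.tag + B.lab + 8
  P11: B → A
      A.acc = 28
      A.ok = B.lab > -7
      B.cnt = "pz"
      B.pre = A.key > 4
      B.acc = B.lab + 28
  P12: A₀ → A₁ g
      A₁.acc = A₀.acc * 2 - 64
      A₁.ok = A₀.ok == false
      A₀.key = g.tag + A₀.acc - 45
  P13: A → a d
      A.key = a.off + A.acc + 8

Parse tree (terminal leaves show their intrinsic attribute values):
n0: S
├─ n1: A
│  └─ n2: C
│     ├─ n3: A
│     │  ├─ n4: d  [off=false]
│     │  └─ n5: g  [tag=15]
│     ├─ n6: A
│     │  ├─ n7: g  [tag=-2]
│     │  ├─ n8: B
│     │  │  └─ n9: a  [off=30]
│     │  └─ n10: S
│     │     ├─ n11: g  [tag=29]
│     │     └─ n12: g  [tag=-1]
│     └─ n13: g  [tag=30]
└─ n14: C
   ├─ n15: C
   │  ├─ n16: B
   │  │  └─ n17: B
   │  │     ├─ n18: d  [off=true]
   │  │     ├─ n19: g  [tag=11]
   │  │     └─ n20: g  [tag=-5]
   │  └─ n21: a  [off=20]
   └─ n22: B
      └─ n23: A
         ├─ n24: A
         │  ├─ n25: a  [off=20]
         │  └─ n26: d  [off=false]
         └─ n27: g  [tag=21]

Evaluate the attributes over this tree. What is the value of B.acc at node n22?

1. n1.acc = -3  [-3]
2. n1.ok = false  [false]
3. n2.wid = true  [A.ok == false]
4. n3.acc = 27  [27]
5. n3.ok = true  [true]
6. n4.off = false  [terminal]
7. n5.tag = 15  [terminal]
8. n3.key = -8  [g.tag - 23]
9. n6.acc = -4  [A₀.key + 4]
10. n6.ok = true  [A₀.key > -9]
11. n7.tag = -2  [terminal]
12. n8.lab = 27  [g.tag + 29]
13. n9.off = 30  [terminal]
14. n8.cnt = "ym"  ["ym"]
15. n8.pre = true  [B.lab > 26]
16. n8.acc = 26  [a.off + B.lab - 31]
17. n11.tag = 29  [terminal]
18. n12.tag = -1  [terminal]
19. n10.ok = 10  [g₀.tag - 19]
20. n10.wid = false  [false]
21. n6.key = 0  [B.acc - 26]
22. n13.tag = 30  [terminal]
23. n2.depth = 29  [g.tag * -2 + 89]
24. n2.hot = true  [C.wid == true]
25. n2.lab = false  [C.wid == false]
26. n1.key = -2  [A.acc + 1]
27. n14.wid = false  [A.key > -2]
28. n15.wid = false  [C₀.wid == true]
29. n16.lab = 13  [13]
30. n17.lab = -5  [-5]
31. n18.off = true  [terminal]
32. n19.tag = 11  [terminal]
33. n20.tag = -5  [terminal]
34. n17.cnt = "rq"  ["rq"]
35. n17.pre = true  [d.off == true]
36. n17.acc = -2  [g₁.tag + B.lab + 8]
37. n16.cnt = "uk"  ["uk"]
38. n16.pre = true  [B₁.acc > -3]
39. n16.acc = -8  [(if B₁.pre then B₀.lab else B₁.acc) - 21]
40. n21.off = 20  [terminal]
41. n15.depth = 13  [(if C.wid then a.off else B.acc) + 21]
42. n15.hot = false  [B.pre == false]
43. n15.lab = false  [not B.pre]
44. n22.lab = -6  [C₁.depth - 19]
45. n23.acc = 28  [28]
46. n23.ok = true  [B.lab > -7]
47. n24.acc = -8  [A₀.acc * 2 - 64]
48. n24.ok = false  [A₀.ok == false]
49. n25.off = 20  [terminal]
50. n26.off = false  [terminal]
51. n24.key = 20  [a.off + A.acc + 8]
52. n27.tag = 21  [terminal]
53. n23.key = 4  [g.tag + A₀.acc - 45]
54. n22.cnt = "pz"  ["pz"]
55. n22.pre = false  [A.key > 4]
56. n22.acc = 22  [B.lab + 28]
57. n14.depth = 20  [C₁.depth + B.acc - 15]
58. n14.hot = true  [C₁.lab == false]
59. n14.lab = false  [C₁.lab == true]
60. n0.ok = 23  [23]
61. n0.wid = true  [C.lab == false]

22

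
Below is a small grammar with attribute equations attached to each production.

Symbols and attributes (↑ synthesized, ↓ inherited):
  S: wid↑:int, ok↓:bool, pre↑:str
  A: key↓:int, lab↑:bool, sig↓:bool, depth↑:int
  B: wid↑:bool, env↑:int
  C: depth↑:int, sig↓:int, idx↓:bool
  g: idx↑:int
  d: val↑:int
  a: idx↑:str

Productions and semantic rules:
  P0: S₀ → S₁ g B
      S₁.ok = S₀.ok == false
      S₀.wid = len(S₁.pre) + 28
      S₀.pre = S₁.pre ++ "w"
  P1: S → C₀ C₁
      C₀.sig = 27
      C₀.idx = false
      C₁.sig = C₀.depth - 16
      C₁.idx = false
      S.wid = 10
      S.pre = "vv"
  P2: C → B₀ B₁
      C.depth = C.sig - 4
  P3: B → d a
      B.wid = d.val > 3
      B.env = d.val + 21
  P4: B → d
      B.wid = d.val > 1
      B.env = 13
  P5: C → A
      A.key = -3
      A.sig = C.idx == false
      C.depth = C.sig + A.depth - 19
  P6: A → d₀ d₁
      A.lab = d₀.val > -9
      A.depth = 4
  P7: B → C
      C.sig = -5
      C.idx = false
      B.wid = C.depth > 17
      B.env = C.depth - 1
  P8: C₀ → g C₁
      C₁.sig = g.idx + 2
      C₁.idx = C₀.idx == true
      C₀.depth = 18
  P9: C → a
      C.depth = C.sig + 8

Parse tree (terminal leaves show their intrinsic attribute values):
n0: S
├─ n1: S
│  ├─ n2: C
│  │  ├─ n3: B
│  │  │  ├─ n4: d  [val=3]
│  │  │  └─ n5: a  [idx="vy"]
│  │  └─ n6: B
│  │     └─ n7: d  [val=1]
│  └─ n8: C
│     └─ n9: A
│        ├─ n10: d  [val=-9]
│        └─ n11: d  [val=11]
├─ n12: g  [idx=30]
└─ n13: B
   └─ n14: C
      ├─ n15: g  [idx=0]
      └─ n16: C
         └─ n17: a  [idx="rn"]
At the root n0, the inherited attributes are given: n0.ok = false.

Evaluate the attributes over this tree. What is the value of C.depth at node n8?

1. n0.ok = false  [given at root]
2. n1.ok = true  [S₀.ok == false]
3. n2.sig = 27  [27]
4. n2.idx = false  [false]
5. n4.val = 3  [terminal]
6. n5.idx = "vy"  [terminal]
7. n3.wid = false  [d.val > 3]
8. n3.env = 24  [d.val + 21]
9. n7.val = 1  [terminal]
10. n6.wid = false  [d.val > 1]
11. n6.env = 13  [13]
12. n2.depth = 23  [C.sig - 4]
13. n8.sig = 7  [C₀.depth - 16]
14. n8.idx = false  [false]
15. n9.key = -3  [-3]
16. n9.sig = true  [C.idx == false]
17. n10.val = -9  [terminal]
18. n11.val = 11  [terminal]
19. n9.lab = false  [d₀.val > -9]
20. n9.depth = 4  [4]
21. n8.depth = -8  [C.sig + A.depth - 19]
22. n1.wid = 10  [10]
23. n1.pre = "vv"  ["vv"]
24. n12.idx = 30  [terminal]
25. n14.sig = -5  [-5]
26. n14.idx = false  [false]
27. n15.idx = 0  [terminal]
28. n16.sig = 2  [g.idx + 2]
29. n16.idx = false  [C₀.idx == true]
30. n17.idx = "rn"  [terminal]
31. n16.depth = 10  [C.sig + 8]
32. n14.depth = 18  [18]
33. n13.wid = true  [C.depth > 17]
34. n13.env = 17  [C.depth - 1]
35. n0.wid = 30  [len(S₁.pre) + 28]
36. n0.pre = "vvw"  [S₁.pre ++ "w"]

-8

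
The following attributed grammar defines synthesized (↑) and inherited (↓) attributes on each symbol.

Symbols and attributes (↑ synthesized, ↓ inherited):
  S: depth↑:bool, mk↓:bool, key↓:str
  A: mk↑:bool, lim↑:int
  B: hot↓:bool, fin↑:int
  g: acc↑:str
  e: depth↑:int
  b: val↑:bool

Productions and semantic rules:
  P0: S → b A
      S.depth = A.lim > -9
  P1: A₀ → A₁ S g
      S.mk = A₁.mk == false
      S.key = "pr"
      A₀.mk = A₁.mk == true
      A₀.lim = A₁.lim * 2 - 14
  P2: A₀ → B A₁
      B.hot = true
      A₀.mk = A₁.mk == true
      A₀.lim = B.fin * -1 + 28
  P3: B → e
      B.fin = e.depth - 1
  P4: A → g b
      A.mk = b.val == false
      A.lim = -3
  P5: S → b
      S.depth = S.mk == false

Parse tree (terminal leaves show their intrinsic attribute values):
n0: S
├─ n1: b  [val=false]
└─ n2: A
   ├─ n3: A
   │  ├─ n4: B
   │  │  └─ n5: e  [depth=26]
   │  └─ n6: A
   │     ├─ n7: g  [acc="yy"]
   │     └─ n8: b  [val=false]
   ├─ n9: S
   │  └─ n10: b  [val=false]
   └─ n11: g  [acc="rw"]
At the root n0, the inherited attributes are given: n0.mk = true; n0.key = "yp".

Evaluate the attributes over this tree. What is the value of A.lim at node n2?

1. n0.mk = true  [given at root]
2. n0.key = "yp"  [given at root]
3. n1.val = false  [terminal]
4. n4.hot = true  [true]
5. n5.depth = 26  [terminal]
6. n4.fin = 25  [e.depth - 1]
7. n7.acc = "yy"  [terminal]
8. n8.val = false  [terminal]
9. n6.mk = true  [b.val == false]
10. n6.lim = -3  [-3]
11. n3.mk = true  [A₁.mk == true]
12. n3.lim = 3  [B.fin * -1 + 28]
13. n9.mk = false  [A₁.mk == false]
14. n9.key = "pr"  ["pr"]
15. n10.val = false  [terminal]
16. n9.depth = true  [S.mk == false]
17. n11.acc = "rw"  [terminal]
18. n2.mk = true  [A₁.mk == true]
19. n2.lim = -8  [A₁.lim * 2 - 14]
20. n0.depth = true  [A.lim > -9]

-8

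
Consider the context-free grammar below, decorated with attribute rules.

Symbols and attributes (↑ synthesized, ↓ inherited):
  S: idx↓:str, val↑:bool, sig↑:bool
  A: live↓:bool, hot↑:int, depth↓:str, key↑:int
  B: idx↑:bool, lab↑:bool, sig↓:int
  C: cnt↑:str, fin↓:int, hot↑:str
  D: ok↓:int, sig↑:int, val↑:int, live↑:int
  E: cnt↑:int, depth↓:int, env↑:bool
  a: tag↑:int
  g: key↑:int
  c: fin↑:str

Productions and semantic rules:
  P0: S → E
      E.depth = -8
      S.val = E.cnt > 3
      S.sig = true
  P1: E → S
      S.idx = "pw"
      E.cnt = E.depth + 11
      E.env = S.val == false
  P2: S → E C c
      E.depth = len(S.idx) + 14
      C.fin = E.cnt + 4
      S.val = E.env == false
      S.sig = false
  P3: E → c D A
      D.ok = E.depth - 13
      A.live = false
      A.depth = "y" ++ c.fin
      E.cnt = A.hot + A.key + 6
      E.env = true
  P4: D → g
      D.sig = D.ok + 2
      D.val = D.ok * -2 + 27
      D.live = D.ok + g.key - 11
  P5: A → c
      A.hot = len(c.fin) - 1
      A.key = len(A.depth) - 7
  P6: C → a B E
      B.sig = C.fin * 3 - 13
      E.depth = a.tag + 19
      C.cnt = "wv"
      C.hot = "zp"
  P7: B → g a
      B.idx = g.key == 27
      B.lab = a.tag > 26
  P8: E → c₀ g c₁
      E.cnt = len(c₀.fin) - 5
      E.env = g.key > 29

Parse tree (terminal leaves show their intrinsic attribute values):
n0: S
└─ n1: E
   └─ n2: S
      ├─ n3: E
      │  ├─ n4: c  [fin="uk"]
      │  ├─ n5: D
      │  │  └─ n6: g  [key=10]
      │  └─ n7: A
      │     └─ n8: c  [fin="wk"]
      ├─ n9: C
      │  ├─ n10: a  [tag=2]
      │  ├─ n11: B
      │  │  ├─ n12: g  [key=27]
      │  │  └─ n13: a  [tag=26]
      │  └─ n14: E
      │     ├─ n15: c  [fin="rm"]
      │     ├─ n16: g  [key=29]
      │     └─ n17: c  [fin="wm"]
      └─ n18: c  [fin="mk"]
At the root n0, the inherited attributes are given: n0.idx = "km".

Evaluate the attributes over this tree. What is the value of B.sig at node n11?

1. n0.idx = "km"  [given at root]
2. n1.depth = -8  [-8]
3. n2.idx = "pw"  ["pw"]
4. n3.depth = 16  [len(S.idx) + 14]
5. n4.fin = "uk"  [terminal]
6. n5.ok = 3  [E.depth - 13]
7. n6.key = 10  [terminal]
8. n5.sig = 5  [D.ok + 2]
9. n5.val = 21  [D.ok * -2 + 27]
10. n5.live = 2  [D.ok + g.key - 11]
11. n7.live = false  [false]
12. n7.depth = "yuk"  ["y" ++ c.fin]
13. n8.fin = "wk"  [terminal]
14. n7.hot = 1  [len(c.fin) - 1]
15. n7.key = -4  [len(A.depth) - 7]
16. n3.cnt = 3  [A.hot + A.key + 6]
17. n3.env = true  [true]
18. n9.fin = 7  [E.cnt + 4]
19. n10.tag = 2  [terminal]
20. n11.sig = 8  [C.fin * 3 - 13]
21. n12.key = 27  [terminal]
22. n13.tag = 26  [terminal]
23. n11.idx = true  [g.key == 27]
24. n11.lab = false  [a.tag > 26]
25. n14.depth = 21  [a.tag + 19]
26. n15.fin = "rm"  [terminal]
27. n16.key = 29  [terminal]
28. n17.fin = "wm"  [terminal]
29. n14.cnt = -3  [len(c₀.fin) - 5]
30. n14.env = false  [g.key > 29]
31. n9.cnt = "wv"  ["wv"]
32. n9.hot = "zp"  ["zp"]
33. n18.fin = "mk"  [terminal]
34. n2.val = false  [E.env == false]
35. n2.sig = false  [false]
36. n1.cnt = 3  [E.depth + 11]
37. n1.env = true  [S.val == false]
38. n0.val = false  [E.cnt > 3]
39. n0.sig = true  [true]

8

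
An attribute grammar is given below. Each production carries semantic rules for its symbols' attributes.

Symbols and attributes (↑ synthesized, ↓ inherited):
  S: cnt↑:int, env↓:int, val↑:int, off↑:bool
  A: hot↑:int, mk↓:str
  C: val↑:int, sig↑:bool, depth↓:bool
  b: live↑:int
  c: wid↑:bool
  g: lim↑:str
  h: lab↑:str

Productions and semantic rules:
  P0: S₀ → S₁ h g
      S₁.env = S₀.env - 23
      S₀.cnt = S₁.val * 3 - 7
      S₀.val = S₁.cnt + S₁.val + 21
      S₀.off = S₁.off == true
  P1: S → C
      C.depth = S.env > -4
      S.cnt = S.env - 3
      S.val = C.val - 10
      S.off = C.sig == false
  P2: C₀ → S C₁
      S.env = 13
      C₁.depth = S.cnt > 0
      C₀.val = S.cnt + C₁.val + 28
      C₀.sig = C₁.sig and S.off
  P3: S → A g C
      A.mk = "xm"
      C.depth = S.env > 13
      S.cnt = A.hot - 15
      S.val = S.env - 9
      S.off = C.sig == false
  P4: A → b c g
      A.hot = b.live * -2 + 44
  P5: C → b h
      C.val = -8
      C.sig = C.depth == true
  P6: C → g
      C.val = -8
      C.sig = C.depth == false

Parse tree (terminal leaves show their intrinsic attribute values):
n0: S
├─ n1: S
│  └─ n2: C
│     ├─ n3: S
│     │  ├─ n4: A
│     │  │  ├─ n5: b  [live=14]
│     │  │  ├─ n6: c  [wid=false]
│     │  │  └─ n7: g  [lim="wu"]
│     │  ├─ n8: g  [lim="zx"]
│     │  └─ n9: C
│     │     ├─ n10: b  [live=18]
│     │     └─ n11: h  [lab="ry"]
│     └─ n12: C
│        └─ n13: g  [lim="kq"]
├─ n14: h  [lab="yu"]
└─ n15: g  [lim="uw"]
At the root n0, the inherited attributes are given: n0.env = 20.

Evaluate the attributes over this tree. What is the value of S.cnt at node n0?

26

1. n0.env = 20  [given at root]
2. n1.env = -3  [S₀.env - 23]
3. n2.depth = true  [S.env > -4]
4. n3.env = 13  [13]
5. n4.mk = "xm"  ["xm"]
6. n5.live = 14  [terminal]
7. n6.wid = false  [terminal]
8. n7.lim = "wu"  [terminal]
9. n4.hot = 16  [b.live * -2 + 44]
10. n8.lim = "zx"  [terminal]
11. n9.depth = false  [S.env > 13]
12. n10.live = 18  [terminal]
13. n11.lab = "ry"  [terminal]
14. n9.val = -8  [-8]
15. n9.sig = false  [C.depth == true]
16. n3.cnt = 1  [A.hot - 15]
17. n3.val = 4  [S.env - 9]
18. n3.off = true  [C.sig == false]
19. n12.depth = true  [S.cnt > 0]
20. n13.lim = "kq"  [terminal]
21. n12.val = -8  [-8]
22. n12.sig = false  [C.depth == false]
23. n2.val = 21  [S.cnt + C₁.val + 28]
24. n2.sig = false  [C₁.sig and S.off]
25. n1.cnt = -6  [S.env - 3]
26. n1.val = 11  [C.val - 10]
27. n1.off = true  [C.sig == false]
28. n14.lab = "yu"  [terminal]
29. n15.lim = "uw"  [terminal]
30. n0.cnt = 26  [S₁.val * 3 - 7]
31. n0.val = 26  [S₁.cnt + S₁.val + 21]
32. n0.off = true  [S₁.off == true]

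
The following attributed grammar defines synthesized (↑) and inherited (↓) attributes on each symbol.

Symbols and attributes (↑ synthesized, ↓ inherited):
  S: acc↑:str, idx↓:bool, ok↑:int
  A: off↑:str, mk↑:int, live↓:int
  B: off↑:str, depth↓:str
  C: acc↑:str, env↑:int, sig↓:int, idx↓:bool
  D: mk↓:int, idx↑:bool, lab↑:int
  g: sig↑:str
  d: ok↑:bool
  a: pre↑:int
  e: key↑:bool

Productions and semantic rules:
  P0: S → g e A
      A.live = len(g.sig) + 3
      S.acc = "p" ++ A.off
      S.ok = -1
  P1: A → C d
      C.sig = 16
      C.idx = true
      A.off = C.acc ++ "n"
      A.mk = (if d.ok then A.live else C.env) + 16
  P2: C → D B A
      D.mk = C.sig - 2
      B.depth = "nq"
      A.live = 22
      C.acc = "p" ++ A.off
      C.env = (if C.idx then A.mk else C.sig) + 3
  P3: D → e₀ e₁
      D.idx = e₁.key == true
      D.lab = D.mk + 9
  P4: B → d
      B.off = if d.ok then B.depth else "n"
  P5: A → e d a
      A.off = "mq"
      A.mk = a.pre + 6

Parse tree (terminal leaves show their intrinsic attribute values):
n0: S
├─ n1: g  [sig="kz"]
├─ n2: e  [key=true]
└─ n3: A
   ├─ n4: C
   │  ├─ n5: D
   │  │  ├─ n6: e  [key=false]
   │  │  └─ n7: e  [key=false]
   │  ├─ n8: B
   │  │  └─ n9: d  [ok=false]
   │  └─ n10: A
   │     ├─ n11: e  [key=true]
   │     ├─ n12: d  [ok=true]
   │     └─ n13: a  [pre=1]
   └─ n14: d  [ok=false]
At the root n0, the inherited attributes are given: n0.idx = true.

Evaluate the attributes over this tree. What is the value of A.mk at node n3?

26

1. n0.idx = true  [given at root]
2. n1.sig = "kz"  [terminal]
3. n2.key = true  [terminal]
4. n3.live = 5  [len(g.sig) + 3]
5. n4.sig = 16  [16]
6. n4.idx = true  [true]
7. n5.mk = 14  [C.sig - 2]
8. n6.key = false  [terminal]
9. n7.key = false  [terminal]
10. n5.idx = false  [e₁.key == true]
11. n5.lab = 23  [D.mk + 9]
12. n8.depth = "nq"  ["nq"]
13. n9.ok = false  [terminal]
14. n8.off = "n"  [if d.ok then B.depth else "n"]
15. n10.live = 22  [22]
16. n11.key = true  [terminal]
17. n12.ok = true  [terminal]
18. n13.pre = 1  [terminal]
19. n10.off = "mq"  ["mq"]
20. n10.mk = 7  [a.pre + 6]
21. n4.acc = "pmq"  ["p" ++ A.off]
22. n4.env = 10  [(if C.idx then A.mk else C.sig) + 3]
23. n14.ok = false  [terminal]
24. n3.off = "pmqn"  [C.acc ++ "n"]
25. n3.mk = 26  [(if d.ok then A.live else C.env) + 16]
26. n0.acc = "ppmqn"  ["p" ++ A.off]
27. n0.ok = -1  [-1]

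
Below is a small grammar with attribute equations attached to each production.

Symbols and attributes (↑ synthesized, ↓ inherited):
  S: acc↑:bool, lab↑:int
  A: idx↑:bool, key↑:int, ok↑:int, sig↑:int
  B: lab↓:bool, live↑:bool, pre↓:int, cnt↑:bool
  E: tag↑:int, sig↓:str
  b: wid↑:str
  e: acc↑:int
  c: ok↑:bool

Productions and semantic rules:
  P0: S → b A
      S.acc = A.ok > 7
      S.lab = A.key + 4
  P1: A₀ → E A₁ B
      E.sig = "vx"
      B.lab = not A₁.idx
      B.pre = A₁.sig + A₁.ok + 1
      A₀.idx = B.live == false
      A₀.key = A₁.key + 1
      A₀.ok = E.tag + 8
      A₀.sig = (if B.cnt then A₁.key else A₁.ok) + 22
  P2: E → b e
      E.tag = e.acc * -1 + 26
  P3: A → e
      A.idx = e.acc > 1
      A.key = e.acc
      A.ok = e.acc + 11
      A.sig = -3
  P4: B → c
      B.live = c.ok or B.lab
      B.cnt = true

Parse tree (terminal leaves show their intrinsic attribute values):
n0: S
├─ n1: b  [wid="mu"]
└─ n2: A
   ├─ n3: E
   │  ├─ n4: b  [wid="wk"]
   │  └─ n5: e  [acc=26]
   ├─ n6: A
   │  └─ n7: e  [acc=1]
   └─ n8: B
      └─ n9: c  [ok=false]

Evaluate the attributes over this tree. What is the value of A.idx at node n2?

1. n1.wid = "mu"  [terminal]
2. n3.sig = "vx"  ["vx"]
3. n4.wid = "wk"  [terminal]
4. n5.acc = 26  [terminal]
5. n3.tag = 0  [e.acc * -1 + 26]
6. n7.acc = 1  [terminal]
7. n6.idx = false  [e.acc > 1]
8. n6.key = 1  [e.acc]
9. n6.ok = 12  [e.acc + 11]
10. n6.sig = -3  [-3]
11. n8.lab = true  [not A₁.idx]
12. n8.pre = 10  [A₁.sig + A₁.ok + 1]
13. n9.ok = false  [terminal]
14. n8.live = true  [c.ok or B.lab]
15. n8.cnt = true  [true]
16. n2.idx = false  [B.live == false]
17. n2.key = 2  [A₁.key + 1]
18. n2.ok = 8  [E.tag + 8]
19. n2.sig = 23  [(if B.cnt then A₁.key else A₁.ok) + 22]
20. n0.acc = true  [A.ok > 7]
21. n0.lab = 6  [A.key + 4]

false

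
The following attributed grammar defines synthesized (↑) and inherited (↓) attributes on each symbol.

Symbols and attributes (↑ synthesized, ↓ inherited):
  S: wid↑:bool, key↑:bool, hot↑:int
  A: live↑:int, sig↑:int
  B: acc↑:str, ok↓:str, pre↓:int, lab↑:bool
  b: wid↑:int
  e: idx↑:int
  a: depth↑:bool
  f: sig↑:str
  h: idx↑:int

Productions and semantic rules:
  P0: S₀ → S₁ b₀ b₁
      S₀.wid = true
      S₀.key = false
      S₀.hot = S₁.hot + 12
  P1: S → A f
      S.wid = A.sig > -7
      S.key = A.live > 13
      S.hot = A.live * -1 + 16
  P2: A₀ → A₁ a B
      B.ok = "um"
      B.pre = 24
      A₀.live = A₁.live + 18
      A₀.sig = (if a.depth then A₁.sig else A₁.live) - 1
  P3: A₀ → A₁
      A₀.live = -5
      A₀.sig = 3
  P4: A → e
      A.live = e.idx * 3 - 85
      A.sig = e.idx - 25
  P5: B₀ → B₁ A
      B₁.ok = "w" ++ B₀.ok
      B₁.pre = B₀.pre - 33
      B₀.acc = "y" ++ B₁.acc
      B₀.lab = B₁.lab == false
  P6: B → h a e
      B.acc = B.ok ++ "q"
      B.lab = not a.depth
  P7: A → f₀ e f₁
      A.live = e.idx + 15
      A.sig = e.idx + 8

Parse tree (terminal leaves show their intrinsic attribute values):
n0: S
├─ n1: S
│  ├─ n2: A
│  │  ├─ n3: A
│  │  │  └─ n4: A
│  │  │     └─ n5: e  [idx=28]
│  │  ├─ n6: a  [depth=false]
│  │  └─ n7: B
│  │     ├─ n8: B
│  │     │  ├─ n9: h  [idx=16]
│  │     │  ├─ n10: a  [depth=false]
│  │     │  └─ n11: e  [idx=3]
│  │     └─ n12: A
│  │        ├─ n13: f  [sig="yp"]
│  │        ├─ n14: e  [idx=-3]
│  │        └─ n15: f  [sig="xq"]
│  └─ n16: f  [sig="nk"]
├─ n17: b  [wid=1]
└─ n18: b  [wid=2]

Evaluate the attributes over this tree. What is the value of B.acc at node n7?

1. n5.idx = 28  [terminal]
2. n4.live = -1  [e.idx * 3 - 85]
3. n4.sig = 3  [e.idx - 25]
4. n3.live = -5  [-5]
5. n3.sig = 3  [3]
6. n6.depth = false  [terminal]
7. n7.ok = "um"  ["um"]
8. n7.pre = 24  [24]
9. n8.ok = "wum"  ["w" ++ B₀.ok]
10. n8.pre = -9  [B₀.pre - 33]
11. n9.idx = 16  [terminal]
12. n10.depth = false  [terminal]
13. n11.idx = 3  [terminal]
14. n8.acc = "wumq"  [B.ok ++ "q"]
15. n8.lab = true  [not a.depth]
16. n13.sig = "yp"  [terminal]
17. n14.idx = -3  [terminal]
18. n15.sig = "xq"  [terminal]
19. n12.live = 12  [e.idx + 15]
20. n12.sig = 5  [e.idx + 8]
21. n7.acc = "ywumq"  ["y" ++ B₁.acc]
22. n7.lab = false  [B₁.lab == false]
23. n2.live = 13  [A₁.live + 18]
24. n2.sig = -6  [(if a.depth then A₁.sig else A₁.live) - 1]
25. n16.sig = "nk"  [terminal]
26. n1.wid = true  [A.sig > -7]
27. n1.key = false  [A.live > 13]
28. n1.hot = 3  [A.live * -1 + 16]
29. n17.wid = 1  [terminal]
30. n18.wid = 2  [terminal]
31. n0.wid = true  [true]
32. n0.key = false  [false]
33. n0.hot = 15  [S₁.hot + 12]

"ywumq"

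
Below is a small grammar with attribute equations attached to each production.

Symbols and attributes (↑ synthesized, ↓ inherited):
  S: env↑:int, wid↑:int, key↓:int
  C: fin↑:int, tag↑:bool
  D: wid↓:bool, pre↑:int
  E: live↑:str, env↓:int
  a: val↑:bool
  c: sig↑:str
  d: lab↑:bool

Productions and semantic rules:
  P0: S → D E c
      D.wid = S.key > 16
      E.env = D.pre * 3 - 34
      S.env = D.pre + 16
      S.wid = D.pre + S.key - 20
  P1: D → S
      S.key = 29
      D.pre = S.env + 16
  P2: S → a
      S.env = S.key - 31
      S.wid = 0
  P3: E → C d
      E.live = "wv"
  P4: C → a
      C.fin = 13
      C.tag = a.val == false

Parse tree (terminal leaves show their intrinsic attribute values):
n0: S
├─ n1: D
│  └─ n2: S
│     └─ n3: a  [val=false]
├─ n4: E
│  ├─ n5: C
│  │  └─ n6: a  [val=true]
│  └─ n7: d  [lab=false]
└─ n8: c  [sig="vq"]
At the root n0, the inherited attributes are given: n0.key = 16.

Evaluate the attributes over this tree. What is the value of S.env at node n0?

1. n0.key = 16  [given at root]
2. n1.wid = false  [S.key > 16]
3. n2.key = 29  [29]
4. n3.val = false  [terminal]
5. n2.env = -2  [S.key - 31]
6. n2.wid = 0  [0]
7. n1.pre = 14  [S.env + 16]
8. n4.env = 8  [D.pre * 3 - 34]
9. n6.val = true  [terminal]
10. n5.fin = 13  [13]
11. n5.tag = false  [a.val == false]
12. n7.lab = false  [terminal]
13. n4.live = "wv"  ["wv"]
14. n8.sig = "vq"  [terminal]
15. n0.env = 30  [D.pre + 16]
16. n0.wid = 10  [D.pre + S.key - 20]

30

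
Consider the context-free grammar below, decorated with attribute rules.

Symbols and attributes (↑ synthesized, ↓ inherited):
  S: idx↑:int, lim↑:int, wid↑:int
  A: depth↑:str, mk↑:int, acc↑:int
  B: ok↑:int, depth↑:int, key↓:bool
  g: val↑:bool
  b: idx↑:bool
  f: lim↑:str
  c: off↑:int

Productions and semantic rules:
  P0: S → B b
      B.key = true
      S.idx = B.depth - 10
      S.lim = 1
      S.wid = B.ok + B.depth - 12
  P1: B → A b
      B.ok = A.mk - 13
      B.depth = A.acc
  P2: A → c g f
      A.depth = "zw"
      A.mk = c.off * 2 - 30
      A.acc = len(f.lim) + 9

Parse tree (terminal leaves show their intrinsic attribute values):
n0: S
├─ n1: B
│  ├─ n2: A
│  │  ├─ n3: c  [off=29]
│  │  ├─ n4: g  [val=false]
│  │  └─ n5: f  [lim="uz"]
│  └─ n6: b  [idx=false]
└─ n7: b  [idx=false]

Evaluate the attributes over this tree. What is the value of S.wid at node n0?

1. n1.key = true  [true]
2. n3.off = 29  [terminal]
3. n4.val = false  [terminal]
4. n5.lim = "uz"  [terminal]
5. n2.depth = "zw"  ["zw"]
6. n2.mk = 28  [c.off * 2 - 30]
7. n2.acc = 11  [len(f.lim) + 9]
8. n6.idx = false  [terminal]
9. n1.ok = 15  [A.mk - 13]
10. n1.depth = 11  [A.acc]
11. n7.idx = false  [terminal]
12. n0.idx = 1  [B.depth - 10]
13. n0.lim = 1  [1]
14. n0.wid = 14  [B.ok + B.depth - 12]

14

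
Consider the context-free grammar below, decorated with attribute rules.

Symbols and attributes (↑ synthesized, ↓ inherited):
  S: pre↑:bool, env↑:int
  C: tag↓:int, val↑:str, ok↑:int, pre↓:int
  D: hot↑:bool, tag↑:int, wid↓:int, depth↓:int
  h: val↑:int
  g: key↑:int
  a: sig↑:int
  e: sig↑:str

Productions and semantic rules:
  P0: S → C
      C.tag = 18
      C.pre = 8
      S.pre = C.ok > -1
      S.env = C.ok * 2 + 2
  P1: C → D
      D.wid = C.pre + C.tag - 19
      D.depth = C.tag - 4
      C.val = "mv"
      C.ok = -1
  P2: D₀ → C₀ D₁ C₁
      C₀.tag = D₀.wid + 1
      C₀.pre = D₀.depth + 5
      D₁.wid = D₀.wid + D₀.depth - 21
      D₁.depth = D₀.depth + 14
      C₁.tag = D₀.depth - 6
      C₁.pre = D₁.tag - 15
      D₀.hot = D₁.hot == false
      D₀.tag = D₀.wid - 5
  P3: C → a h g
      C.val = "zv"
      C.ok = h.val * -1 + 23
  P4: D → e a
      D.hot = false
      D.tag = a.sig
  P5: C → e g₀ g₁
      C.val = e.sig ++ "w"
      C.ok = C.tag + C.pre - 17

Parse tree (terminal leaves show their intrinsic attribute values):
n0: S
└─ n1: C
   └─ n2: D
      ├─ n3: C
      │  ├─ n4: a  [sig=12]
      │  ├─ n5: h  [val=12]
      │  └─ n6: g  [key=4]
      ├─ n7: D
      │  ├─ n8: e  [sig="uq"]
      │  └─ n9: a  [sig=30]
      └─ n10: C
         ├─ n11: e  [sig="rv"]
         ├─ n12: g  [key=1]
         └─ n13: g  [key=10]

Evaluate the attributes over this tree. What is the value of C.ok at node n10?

6

1. n1.tag = 18  [18]
2. n1.pre = 8  [8]
3. n2.wid = 7  [C.pre + C.tag - 19]
4. n2.depth = 14  [C.tag - 4]
5. n3.tag = 8  [D₀.wid + 1]
6. n3.pre = 19  [D₀.depth + 5]
7. n4.sig = 12  [terminal]
8. n5.val = 12  [terminal]
9. n6.key = 4  [terminal]
10. n3.val = "zv"  ["zv"]
11. n3.ok = 11  [h.val * -1 + 23]
12. n7.wid = 0  [D₀.wid + D₀.depth - 21]
13. n7.depth = 28  [D₀.depth + 14]
14. n8.sig = "uq"  [terminal]
15. n9.sig = 30  [terminal]
16. n7.hot = false  [false]
17. n7.tag = 30  [a.sig]
18. n10.tag = 8  [D₀.depth - 6]
19. n10.pre = 15  [D₁.tag - 15]
20. n11.sig = "rv"  [terminal]
21. n12.key = 1  [terminal]
22. n13.key = 10  [terminal]
23. n10.val = "rvw"  [e.sig ++ "w"]
24. n10.ok = 6  [C.tag + C.pre - 17]
25. n2.hot = true  [D₁.hot == false]
26. n2.tag = 2  [D₀.wid - 5]
27. n1.val = "mv"  ["mv"]
28. n1.ok = -1  [-1]
29. n0.pre = false  [C.ok > -1]
30. n0.env = 0  [C.ok * 2 + 2]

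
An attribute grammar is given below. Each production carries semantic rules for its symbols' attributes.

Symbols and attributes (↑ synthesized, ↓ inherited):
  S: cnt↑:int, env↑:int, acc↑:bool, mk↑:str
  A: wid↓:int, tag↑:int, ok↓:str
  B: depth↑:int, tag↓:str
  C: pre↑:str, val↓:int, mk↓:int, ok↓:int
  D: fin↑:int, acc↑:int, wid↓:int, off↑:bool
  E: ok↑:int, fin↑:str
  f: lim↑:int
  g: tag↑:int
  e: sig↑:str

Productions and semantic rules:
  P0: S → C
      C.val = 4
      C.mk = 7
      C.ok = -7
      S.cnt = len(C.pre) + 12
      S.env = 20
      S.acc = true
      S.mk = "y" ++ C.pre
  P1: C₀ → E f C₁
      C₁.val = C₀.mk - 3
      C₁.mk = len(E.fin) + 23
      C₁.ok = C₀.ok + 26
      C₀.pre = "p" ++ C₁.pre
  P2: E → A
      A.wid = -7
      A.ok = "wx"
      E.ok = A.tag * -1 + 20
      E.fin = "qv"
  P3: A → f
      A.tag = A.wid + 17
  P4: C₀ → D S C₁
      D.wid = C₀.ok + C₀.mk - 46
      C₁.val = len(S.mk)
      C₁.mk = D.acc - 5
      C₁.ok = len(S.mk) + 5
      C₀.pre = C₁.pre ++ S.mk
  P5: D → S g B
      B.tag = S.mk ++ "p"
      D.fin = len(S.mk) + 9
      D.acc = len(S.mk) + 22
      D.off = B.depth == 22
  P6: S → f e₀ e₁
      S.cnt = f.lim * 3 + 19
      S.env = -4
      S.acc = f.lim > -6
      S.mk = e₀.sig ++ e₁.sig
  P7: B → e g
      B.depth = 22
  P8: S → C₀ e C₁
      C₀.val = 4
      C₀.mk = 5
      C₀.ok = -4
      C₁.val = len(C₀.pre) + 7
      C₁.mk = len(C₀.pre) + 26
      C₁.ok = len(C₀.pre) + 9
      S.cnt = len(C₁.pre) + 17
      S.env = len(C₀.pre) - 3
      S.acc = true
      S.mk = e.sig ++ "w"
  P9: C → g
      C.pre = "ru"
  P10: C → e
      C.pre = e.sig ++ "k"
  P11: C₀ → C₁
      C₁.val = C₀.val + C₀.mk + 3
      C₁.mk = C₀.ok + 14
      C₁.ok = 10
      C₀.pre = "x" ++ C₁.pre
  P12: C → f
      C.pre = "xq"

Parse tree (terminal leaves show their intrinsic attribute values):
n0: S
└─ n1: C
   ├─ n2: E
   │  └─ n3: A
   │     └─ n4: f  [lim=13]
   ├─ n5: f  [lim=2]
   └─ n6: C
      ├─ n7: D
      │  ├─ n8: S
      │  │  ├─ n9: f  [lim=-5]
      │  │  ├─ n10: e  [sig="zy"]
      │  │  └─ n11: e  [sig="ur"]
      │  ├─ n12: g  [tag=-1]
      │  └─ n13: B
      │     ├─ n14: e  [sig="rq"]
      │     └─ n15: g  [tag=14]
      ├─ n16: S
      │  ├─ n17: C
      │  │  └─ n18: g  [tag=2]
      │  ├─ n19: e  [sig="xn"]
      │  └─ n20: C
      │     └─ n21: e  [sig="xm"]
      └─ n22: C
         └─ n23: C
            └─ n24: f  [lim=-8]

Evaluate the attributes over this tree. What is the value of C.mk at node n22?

21

1. n1.val = 4  [4]
2. n1.mk = 7  [7]
3. n1.ok = -7  [-7]
4. n3.wid = -7  [-7]
5. n3.ok = "wx"  ["wx"]
6. n4.lim = 13  [terminal]
7. n3.tag = 10  [A.wid + 17]
8. n2.ok = 10  [A.tag * -1 + 20]
9. n2.fin = "qv"  ["qv"]
10. n5.lim = 2  [terminal]
11. n6.val = 4  [C₀.mk - 3]
12. n6.mk = 25  [len(E.fin) + 23]
13. n6.ok = 19  [C₀.ok + 26]
14. n7.wid = -2  [C₀.ok + C₀.mk - 46]
15. n9.lim = -5  [terminal]
16. n10.sig = "zy"  [terminal]
17. n11.sig = "ur"  [terminal]
18. n8.cnt = 4  [f.lim * 3 + 19]
19. n8.env = -4  [-4]
20. n8.acc = true  [f.lim > -6]
21. n8.mk = "zyur"  [e₀.sig ++ e₁.sig]
22. n12.tag = -1  [terminal]
23. n13.tag = "zyurp"  [S.mk ++ "p"]
24. n14.sig = "rq"  [terminal]
25. n15.tag = 14  [terminal]
26. n13.depth = 22  [22]
27. n7.fin = 13  [len(S.mk) + 9]
28. n7.acc = 26  [len(S.mk) + 22]
29. n7.off = true  [B.depth == 22]
30. n17.val = 4  [4]
31. n17.mk = 5  [5]
32. n17.ok = -4  [-4]
33. n18.tag = 2  [terminal]
34. n17.pre = "ru"  ["ru"]
35. n19.sig = "xn"  [terminal]
36. n20.val = 9  [len(C₀.pre) + 7]
37. n20.mk = 28  [len(C₀.pre) + 26]
38. n20.ok = 11  [len(C₀.pre) + 9]
39. n21.sig = "xm"  [terminal]
40. n20.pre = "xmk"  [e.sig ++ "k"]
41. n16.cnt = 20  [len(C₁.pre) + 17]
42. n16.env = -1  [len(C₀.pre) - 3]
43. n16.acc = true  [true]
44. n16.mk = "xnw"  [e.sig ++ "w"]
45. n22.val = 3  [len(S.mk)]
46. n22.mk = 21  [D.acc - 5]
47. n22.ok = 8  [len(S.mk) + 5]
48. n23.val = 27  [C₀.val + C₀.mk + 3]
49. n23.mk = 22  [C₀.ok + 14]
50. n23.ok = 10  [10]
51. n24.lim = -8  [terminal]
52. n23.pre = "xq"  ["xq"]
53. n22.pre = "xxq"  ["x" ++ C₁.pre]
54. n6.pre = "xxqxnw"  [C₁.pre ++ S.mk]
55. n1.pre = "pxxqxnw"  ["p" ++ C₁.pre]
56. n0.cnt = 19  [len(C.pre) + 12]
57. n0.env = 20  [20]
58. n0.acc = true  [true]
59. n0.mk = "ypxxqxnw"  ["y" ++ C.pre]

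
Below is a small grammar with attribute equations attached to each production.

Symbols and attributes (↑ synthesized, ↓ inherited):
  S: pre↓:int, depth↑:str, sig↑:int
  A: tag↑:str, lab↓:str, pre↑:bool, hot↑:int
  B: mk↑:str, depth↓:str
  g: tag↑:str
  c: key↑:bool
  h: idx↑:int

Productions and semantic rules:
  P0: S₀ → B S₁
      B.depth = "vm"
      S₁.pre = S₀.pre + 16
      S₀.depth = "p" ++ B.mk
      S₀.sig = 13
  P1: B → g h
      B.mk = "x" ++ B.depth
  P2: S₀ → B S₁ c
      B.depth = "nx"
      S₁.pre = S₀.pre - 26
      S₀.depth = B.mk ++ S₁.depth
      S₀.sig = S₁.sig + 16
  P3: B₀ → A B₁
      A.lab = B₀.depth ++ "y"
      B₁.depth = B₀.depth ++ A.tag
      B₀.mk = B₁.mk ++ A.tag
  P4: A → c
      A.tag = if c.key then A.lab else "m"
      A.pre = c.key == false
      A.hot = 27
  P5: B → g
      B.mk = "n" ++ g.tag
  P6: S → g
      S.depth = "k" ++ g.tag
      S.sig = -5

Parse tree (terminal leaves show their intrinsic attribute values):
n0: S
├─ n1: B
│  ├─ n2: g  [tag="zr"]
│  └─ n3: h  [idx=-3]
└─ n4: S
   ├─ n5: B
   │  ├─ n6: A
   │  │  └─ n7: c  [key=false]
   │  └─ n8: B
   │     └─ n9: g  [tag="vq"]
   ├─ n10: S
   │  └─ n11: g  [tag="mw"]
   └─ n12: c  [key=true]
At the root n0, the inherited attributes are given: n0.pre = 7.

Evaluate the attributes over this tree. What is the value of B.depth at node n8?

1. n0.pre = 7  [given at root]
2. n1.depth = "vm"  ["vm"]
3. n2.tag = "zr"  [terminal]
4. n3.idx = -3  [terminal]
5. n1.mk = "xvm"  ["x" ++ B.depth]
6. n4.pre = 23  [S₀.pre + 16]
7. n5.depth = "nx"  ["nx"]
8. n6.lab = "nxy"  [B₀.depth ++ "y"]
9. n7.key = false  [terminal]
10. n6.tag = "m"  [if c.key then A.lab else "m"]
11. n6.pre = true  [c.key == false]
12. n6.hot = 27  [27]
13. n8.depth = "nxm"  [B₀.depth ++ A.tag]
14. n9.tag = "vq"  [terminal]
15. n8.mk = "nvq"  ["n" ++ g.tag]
16. n5.mk = "nvqm"  [B₁.mk ++ A.tag]
17. n10.pre = -3  [S₀.pre - 26]
18. n11.tag = "mw"  [terminal]
19. n10.depth = "kmw"  ["k" ++ g.tag]
20. n10.sig = -5  [-5]
21. n12.key = true  [terminal]
22. n4.depth = "nvqmkmw"  [B.mk ++ S₁.depth]
23. n4.sig = 11  [S₁.sig + 16]
24. n0.depth = "pxvm"  ["p" ++ B.mk]
25. n0.sig = 13  [13]

"nxm"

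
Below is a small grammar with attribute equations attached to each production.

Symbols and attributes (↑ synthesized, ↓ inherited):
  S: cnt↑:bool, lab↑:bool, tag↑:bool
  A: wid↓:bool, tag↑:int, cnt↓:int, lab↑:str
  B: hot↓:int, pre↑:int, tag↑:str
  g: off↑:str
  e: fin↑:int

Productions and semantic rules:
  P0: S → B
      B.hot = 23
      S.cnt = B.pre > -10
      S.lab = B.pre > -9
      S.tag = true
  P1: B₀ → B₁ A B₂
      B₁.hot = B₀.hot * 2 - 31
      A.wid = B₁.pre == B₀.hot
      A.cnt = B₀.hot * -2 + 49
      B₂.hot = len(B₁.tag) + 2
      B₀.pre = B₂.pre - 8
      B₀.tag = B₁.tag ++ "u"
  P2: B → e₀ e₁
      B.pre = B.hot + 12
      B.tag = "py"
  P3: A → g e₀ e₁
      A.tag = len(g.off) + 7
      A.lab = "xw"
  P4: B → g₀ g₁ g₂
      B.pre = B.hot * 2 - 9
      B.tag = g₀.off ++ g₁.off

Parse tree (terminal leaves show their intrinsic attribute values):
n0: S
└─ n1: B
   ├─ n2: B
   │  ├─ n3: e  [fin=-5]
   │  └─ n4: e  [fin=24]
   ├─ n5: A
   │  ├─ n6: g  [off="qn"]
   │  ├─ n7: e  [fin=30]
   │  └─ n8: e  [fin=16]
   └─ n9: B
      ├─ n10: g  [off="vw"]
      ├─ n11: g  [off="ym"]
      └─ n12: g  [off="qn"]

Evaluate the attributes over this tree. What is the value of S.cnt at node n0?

true

1. n1.hot = 23  [23]
2. n2.hot = 15  [B₀.hot * 2 - 31]
3. n3.fin = -5  [terminal]
4. n4.fin = 24  [terminal]
5. n2.pre = 27  [B.hot + 12]
6. n2.tag = "py"  ["py"]
7. n5.wid = false  [B₁.pre == B₀.hot]
8. n5.cnt = 3  [B₀.hot * -2 + 49]
9. n6.off = "qn"  [terminal]
10. n7.fin = 30  [terminal]
11. n8.fin = 16  [terminal]
12. n5.tag = 9  [len(g.off) + 7]
13. n5.lab = "xw"  ["xw"]
14. n9.hot = 4  [len(B₁.tag) + 2]
15. n10.off = "vw"  [terminal]
16. n11.off = "ym"  [terminal]
17. n12.off = "qn"  [terminal]
18. n9.pre = -1  [B.hot * 2 - 9]
19. n9.tag = "vwym"  [g₀.off ++ g₁.off]
20. n1.pre = -9  [B₂.pre - 8]
21. n1.tag = "pyu"  [B₁.tag ++ "u"]
22. n0.cnt = true  [B.pre > -10]
23. n0.lab = false  [B.pre > -9]
24. n0.tag = true  [true]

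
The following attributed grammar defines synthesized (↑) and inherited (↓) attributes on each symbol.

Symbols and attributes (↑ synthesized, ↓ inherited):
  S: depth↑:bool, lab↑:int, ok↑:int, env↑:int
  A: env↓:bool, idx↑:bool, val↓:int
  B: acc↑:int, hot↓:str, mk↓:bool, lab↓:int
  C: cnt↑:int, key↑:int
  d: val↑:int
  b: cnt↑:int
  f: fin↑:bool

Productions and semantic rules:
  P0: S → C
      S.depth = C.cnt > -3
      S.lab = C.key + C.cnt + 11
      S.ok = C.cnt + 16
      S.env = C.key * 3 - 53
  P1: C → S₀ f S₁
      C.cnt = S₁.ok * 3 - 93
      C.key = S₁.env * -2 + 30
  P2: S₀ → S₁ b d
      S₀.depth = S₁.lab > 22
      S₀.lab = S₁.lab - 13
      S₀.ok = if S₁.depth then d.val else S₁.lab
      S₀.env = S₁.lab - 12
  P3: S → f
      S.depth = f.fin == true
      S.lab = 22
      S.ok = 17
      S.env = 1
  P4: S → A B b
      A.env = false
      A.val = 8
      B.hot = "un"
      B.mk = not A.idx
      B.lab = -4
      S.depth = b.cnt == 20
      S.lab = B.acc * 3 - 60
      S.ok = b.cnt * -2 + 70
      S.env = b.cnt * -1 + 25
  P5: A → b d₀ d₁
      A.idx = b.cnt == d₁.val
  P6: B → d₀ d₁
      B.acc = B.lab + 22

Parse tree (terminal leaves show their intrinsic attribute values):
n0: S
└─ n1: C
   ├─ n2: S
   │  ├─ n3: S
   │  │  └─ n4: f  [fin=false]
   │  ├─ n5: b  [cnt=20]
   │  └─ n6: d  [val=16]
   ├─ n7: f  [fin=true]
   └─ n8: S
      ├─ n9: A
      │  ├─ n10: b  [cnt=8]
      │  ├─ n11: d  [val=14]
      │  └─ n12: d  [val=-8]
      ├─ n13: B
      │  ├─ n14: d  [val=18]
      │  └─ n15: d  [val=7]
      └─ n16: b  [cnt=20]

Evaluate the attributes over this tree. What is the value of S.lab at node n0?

1. n4.fin = false  [terminal]
2. n3.depth = false  [f.fin == true]
3. n3.lab = 22  [22]
4. n3.ok = 17  [17]
5. n3.env = 1  [1]
6. n5.cnt = 20  [terminal]
7. n6.val = 16  [terminal]
8. n2.depth = false  [S₁.lab > 22]
9. n2.lab = 9  [S₁.lab - 13]
10. n2.ok = 22  [if S₁.depth then d.val else S₁.lab]
11. n2.env = 10  [S₁.lab - 12]
12. n7.fin = true  [terminal]
13. n9.env = false  [false]
14. n9.val = 8  [8]
15. n10.cnt = 8  [terminal]
16. n11.val = 14  [terminal]
17. n12.val = -8  [terminal]
18. n9.idx = false  [b.cnt == d₁.val]
19. n13.hot = "un"  ["un"]
20. n13.mk = true  [not A.idx]
21. n13.lab = -4  [-4]
22. n14.val = 18  [terminal]
23. n15.val = 7  [terminal]
24. n13.acc = 18  [B.lab + 22]
25. n16.cnt = 20  [terminal]
26. n8.depth = true  [b.cnt == 20]
27. n8.lab = -6  [B.acc * 3 - 60]
28. n8.ok = 30  [b.cnt * -2 + 70]
29. n8.env = 5  [b.cnt * -1 + 25]
30. n1.cnt = -3  [S₁.ok * 3 - 93]
31. n1.key = 20  [S₁.env * -2 + 30]
32. n0.depth = false  [C.cnt > -3]
33. n0.lab = 28  [C.key + C.cnt + 11]
34. n0.ok = 13  [C.cnt + 16]
35. n0.env = 7  [C.key * 3 - 53]

28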